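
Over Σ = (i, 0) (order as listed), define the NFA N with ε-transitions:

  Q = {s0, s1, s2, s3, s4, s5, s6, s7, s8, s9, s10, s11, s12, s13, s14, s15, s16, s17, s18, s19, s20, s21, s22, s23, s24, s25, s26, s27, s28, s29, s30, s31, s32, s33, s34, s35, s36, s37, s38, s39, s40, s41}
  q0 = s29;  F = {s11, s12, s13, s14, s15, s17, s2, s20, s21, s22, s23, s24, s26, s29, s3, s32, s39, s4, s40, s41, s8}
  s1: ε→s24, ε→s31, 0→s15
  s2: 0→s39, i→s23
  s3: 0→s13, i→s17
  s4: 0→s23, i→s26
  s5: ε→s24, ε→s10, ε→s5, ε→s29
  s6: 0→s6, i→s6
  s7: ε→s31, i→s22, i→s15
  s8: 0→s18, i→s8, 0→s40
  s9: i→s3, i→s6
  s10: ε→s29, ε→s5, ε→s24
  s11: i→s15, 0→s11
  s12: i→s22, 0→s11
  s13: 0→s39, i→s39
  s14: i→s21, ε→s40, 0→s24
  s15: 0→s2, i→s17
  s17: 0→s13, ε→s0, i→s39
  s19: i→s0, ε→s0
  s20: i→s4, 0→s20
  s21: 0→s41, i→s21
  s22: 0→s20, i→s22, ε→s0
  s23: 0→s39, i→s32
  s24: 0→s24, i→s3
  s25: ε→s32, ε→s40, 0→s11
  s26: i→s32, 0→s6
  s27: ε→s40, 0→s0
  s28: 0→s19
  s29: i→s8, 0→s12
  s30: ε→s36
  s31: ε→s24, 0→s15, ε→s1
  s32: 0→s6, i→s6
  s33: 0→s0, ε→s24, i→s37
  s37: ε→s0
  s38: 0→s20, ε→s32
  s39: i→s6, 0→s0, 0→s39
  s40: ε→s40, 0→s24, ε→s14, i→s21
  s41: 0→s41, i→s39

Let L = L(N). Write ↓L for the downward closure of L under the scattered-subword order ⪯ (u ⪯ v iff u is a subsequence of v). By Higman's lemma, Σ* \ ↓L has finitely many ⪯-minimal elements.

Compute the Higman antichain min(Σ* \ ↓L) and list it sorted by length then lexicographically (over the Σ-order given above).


|Q|=42, |F|=21, |δ|=84 (25 ε).
min D↑ (21 st, q0=0, F={19}): 0:i→1,0→2 1:i→1,0→3 2:i→4,0→5 3:i→6,0→7 4:i→4,0→8 5:i→9,0→5 6:i→6,0→10 7:i→11,0→7 8:i→12,0→8 9:i→13,0→14 10:i→15,0→10 11:i→13,0→16 12:i→17,0→18 13:i→15,0→16 14:i→18,0→15 15:i→19,0→15 16:i→15,0→15 17:i→20,0→19 18:i→20,0→15 19:i→19,0→19 20:i→19,0→19 (ε-aug+det+¬).
'i0i0ii': run [24, 21, 18, 12, 7, 4, 1] end={s6} — reject; 6/6 del acc.
'0i0ii0': |S_i|=[24, 22, 16, 11, 7, 3, 1] end={s6} ∉↓L; 6/6 deletions ∈↓L.
'00iiii': N↓-sim [24, 22, 16, 12, 8, 4, 1] end={s6} — reject; 6/6 single-dels accept.
'00i00i': N↓-sim [24, 22, 16, 12, 7, 3, 1] end={s6} — reject; 6/6 single-dels accept.
4 words, ⪯-incomp.

Antichain: [i0i0ii, 0i0ii0, 00iiii, 00i00i].


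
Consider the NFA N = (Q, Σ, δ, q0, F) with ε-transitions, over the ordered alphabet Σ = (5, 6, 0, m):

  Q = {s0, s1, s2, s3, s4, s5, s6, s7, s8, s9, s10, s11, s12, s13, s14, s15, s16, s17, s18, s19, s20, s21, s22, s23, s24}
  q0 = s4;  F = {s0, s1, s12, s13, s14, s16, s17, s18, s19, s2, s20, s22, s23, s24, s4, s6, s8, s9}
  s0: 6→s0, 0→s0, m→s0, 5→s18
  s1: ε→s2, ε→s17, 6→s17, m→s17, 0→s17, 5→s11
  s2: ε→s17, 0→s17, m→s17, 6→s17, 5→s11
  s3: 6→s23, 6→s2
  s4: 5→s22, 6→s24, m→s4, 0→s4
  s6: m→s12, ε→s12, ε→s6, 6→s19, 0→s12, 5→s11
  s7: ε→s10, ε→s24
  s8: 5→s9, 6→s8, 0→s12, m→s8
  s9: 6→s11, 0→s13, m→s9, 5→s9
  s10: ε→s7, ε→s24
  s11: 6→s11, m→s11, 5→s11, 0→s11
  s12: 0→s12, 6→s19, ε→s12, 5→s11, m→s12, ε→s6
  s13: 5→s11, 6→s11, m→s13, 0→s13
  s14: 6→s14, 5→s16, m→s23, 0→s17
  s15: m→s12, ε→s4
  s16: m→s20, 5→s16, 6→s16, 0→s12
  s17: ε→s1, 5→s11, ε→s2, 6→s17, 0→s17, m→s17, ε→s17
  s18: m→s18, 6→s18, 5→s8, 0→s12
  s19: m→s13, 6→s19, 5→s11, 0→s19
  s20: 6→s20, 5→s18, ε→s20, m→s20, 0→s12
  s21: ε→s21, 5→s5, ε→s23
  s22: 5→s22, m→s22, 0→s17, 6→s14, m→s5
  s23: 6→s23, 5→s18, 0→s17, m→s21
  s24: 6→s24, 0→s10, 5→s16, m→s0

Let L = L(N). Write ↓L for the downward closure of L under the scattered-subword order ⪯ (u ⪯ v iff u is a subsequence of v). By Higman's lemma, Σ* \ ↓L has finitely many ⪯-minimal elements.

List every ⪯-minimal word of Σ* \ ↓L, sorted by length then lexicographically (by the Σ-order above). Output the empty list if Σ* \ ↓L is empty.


|Q|=25, |F|=18, |δ|=99 (18 ε).
min D↑ (16 st, q0=0, F={8}): 0:5→1,6→2,0→0,m→0 1:5→1,6→3,0→4,m→1 2:5→5,6→2,0→2,m→6 3:5→5,6→3,0→4,m→7 4:5→8,6→4,0→4,m→4 5:5→5,6→5,0→9,m→10 6:5→11,6→6,0→6,m→6 7:5→11,6→7,0→4,m→7 8:5→8,6→8,0→8,m→8 9:5→8,6→12,0→9,m→9 10:5→11,6→10,0→9,m→10 11:5→13,6→11,0→9,m→11 12:5→8,6→12,0→12,m→14 13:5→15,6→13,0→9,m→13 14:5→8,6→8,0→14,m→14 15:5→15,6→8,0→14,m→15 (ε-aug+det+¬).
'505': run [23, 18, 8, 1] end={s11} — reject; 3/3 single-dels accept.
'6506m6': N↓-sim [23, 21, 11, 5, 3, 2, 1] end={s11} ∉↓L; 6/6 deletions ∈↓L.
'6m5556': |S_i|=[23, 21, 16, 9, 7, 3, 1] end={s11} — reject; 6/6 deletions ∈↓L.
3 obstructions.

min(Σ*\↓L) = [505, 6506m6, 6m5556].


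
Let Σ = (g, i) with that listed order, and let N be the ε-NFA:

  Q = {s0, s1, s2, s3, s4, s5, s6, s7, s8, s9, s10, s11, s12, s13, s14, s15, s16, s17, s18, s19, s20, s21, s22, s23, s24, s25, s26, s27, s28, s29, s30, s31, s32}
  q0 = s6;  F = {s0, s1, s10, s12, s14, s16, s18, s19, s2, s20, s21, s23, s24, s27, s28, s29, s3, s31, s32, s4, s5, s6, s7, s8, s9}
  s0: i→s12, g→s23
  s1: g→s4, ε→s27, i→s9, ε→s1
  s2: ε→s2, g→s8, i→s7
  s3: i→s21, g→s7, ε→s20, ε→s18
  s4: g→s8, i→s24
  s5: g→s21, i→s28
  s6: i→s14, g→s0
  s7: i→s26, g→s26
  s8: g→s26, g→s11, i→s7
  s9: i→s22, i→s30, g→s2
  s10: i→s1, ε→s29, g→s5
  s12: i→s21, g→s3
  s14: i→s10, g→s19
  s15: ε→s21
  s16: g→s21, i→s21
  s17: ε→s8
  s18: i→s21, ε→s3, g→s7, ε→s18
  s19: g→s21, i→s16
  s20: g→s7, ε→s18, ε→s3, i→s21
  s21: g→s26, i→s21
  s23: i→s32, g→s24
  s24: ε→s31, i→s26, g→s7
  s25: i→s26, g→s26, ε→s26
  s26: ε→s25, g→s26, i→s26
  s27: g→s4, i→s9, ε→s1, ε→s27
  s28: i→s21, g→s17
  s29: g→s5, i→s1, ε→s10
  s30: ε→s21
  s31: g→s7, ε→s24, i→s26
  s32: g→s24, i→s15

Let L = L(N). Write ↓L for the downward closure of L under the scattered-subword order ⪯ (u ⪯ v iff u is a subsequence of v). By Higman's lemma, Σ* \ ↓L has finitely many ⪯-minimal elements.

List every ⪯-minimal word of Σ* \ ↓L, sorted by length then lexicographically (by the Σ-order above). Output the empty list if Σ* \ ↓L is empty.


|Q|=33, |F|=25, |δ|=76 (20 ε).
min D↑ (21 st, q0=0, F={15}): 0:g→1,i→2 1:g→3,i→4 2:g→5,i→6 3:g→7,i→8 4:g→9,i→10 5:g→10,i→11 6:g→12,i→13 7:g→14,i→15 8:g→7,i→10 9:g→14,i→10 10:g→15,i→10 11:g→10,i→10 12:g→10,i→16 13:g→17,i→18 14:g→15,i→15 15:g→15,i→15 16:g→19,i→10 17:g→19,i→7 18:g→20,i→10 19:g→15,i→14 20:g→19,i→14.
'gggi': |S_i|=[32, 23, 15, 6, 2] end={s25,s26} — reject; 4/4 deletions ∈↓L.
'giig': |S_i|=[32, 23, 17, 5, 2] end={s25,s26} ∉↓L; 4/4 deletions ∈↓L.
'iggg': N↓-sim [32, 29, 18, 7, 3] end={s11,s25,s26} ∉↓L; 4/4 single-dels accept.
'ggggg': N↓-sim [32, 23, 15, 6, 3, 2] end={s25,s26} rej; 5/5 del acc.
'iiigii': run [32, 29, 22, 17, 10, 5, 2] end={s25,s26} — reject; 6/6 single-dels accept.
'iiiiig': N↓-sim [32, 29, 22, 17, 12, 6, 2] end={s25,s26} ∉↓L; 6/6 single-dels accept.
6 minimals (antichain).

A = [gggi, giig, iggg, ggggg, iiigii, iiiiig].


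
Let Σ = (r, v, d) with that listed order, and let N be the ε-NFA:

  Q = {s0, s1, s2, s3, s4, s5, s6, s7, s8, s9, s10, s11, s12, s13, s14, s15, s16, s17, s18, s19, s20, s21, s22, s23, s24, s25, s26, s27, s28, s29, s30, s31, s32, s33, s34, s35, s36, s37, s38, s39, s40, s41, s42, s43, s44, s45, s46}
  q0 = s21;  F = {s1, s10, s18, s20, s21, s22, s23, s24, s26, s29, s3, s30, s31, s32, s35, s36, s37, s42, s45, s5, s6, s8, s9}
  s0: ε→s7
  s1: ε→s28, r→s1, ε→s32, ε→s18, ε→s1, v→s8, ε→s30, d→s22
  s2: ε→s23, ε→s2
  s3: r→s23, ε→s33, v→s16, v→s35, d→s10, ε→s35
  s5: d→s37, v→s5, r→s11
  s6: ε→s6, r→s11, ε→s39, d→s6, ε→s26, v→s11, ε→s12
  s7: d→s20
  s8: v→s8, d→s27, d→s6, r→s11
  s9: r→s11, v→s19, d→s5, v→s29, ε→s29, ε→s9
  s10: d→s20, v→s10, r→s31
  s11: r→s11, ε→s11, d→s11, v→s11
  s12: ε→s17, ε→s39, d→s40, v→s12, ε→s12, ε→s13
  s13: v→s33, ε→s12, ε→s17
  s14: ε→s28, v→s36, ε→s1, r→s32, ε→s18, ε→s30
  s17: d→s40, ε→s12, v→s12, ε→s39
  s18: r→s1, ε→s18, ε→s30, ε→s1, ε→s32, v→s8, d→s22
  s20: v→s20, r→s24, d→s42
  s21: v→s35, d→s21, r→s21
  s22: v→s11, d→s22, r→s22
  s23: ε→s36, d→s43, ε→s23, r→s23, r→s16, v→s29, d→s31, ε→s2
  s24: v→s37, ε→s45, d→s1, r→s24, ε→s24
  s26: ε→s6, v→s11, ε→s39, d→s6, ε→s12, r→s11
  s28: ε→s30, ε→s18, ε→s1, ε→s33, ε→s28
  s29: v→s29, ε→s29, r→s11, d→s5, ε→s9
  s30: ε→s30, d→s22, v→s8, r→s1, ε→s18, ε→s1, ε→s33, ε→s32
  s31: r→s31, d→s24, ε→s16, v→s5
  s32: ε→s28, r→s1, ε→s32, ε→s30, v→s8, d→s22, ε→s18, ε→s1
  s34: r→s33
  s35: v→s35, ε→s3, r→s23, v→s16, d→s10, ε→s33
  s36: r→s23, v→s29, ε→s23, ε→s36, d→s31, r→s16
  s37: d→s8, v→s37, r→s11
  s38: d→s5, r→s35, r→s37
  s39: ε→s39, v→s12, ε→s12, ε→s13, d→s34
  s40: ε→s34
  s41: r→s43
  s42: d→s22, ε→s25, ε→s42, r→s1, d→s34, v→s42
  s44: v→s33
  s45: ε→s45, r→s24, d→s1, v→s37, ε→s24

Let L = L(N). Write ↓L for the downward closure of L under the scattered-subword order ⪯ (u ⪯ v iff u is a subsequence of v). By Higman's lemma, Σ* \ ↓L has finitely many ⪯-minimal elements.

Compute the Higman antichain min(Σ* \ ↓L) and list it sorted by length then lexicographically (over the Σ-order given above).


|Q|=47, |F|=23, |δ|=167 (71 ε).
min D↑ (16 st, q0=0, F={7}): 0:r→0,v→1,d→0 1:r→2,v→1,d→3 2:r→2,v→4,d→5 3:r→5,v→3,d→6 4:r→7,v→4,d→8 5:r→5,v→8,d→9 6:r→9,v→6,d→10 7:r→7,v→7,d→7 8:r→7,v→8,d→11 9:r→9,v→11,d→12 10:r→12,v→10,d→13 11:r→7,v→11,d→14 12:r→12,v→14,d→13 13:r→13,v→7,d→13 14:r→7,v→14,d→15 15:r→7,v→7,d→15 (ε-aug+det+¬).
'vrvr': N↓-sim [38, 37, 31, 17, 2] end={s11,s33} ∉↓L; 4/4 deletions ∈↓L.
'vddddv': N↓-sim [38, 37, 29, 24, 20, 12, 8] end={s11,s12,s13,s17,s33,s34,s39,s40} ∉↓L; 6/6 del acc.
2 words, ⪯-incomp.

Antichain: [vrvr, vddddv].


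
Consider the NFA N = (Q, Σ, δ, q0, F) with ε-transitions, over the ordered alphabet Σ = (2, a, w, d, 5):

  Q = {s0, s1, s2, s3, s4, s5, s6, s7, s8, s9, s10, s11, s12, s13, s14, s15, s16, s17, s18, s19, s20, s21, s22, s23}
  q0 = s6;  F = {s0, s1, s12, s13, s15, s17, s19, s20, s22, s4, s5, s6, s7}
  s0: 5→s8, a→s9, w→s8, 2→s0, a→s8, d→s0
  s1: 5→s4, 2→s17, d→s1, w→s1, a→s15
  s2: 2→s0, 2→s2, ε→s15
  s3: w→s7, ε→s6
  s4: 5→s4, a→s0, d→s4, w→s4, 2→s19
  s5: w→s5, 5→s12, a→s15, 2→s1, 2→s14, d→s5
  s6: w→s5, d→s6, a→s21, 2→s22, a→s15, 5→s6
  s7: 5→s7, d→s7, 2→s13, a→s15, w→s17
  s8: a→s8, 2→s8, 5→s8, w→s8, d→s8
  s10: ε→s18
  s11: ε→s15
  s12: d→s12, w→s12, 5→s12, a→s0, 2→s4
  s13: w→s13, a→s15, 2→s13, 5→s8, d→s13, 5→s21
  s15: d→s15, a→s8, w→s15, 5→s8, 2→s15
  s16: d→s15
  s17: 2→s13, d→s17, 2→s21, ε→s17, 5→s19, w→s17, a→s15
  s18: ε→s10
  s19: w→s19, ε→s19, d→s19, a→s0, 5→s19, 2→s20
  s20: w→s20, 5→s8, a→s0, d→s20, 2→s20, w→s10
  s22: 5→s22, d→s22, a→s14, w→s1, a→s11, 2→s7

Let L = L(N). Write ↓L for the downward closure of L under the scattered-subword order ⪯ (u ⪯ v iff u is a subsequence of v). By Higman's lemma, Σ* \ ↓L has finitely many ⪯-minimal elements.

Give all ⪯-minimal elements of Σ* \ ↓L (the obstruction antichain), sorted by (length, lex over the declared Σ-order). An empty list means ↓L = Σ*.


|Q|=24, |F|=13, |δ|=88 (7 ε).
min D↑ (14 st, q0=0, F={6}): 0:2→1,a→2,w→3,d→0,5→0 1:2→4,a→2,w→5,d→1,5→1 2:2→2,a→6,w→2,d→2,5→6 3:2→5,a→2,w→3,d→3,5→7 4:2→8,a→2,w→9,d→4,5→4 5:2→9,a→2,w→5,d→5,5→10 6:2→6,a→6,w→6,d→6,5→6 7:2→10,a→11,w→7,d→7,5→7 8:2→8,a→2,w→8,d→8,5→6 9:2→8,a→2,w→9,d→9,5→12 10:2→12,a→11,w→10,d→10,5→10 11:2→11,a→6,w→6,d→11,5→6 12:2→13,a→11,w→12,d→12,5→12 13:2→13,a→11,w→13,d→13,5→6 [Hopcroft].
'aa': |S_i|=[20, 7, 2] end={s8,s9} rej; 2/2 deletions ∈↓L.
'a5': N↓-sim [20, 7, 1] end={s8} ∉↓L; 2/2 del acc.
'2225': N↓-sim [20, 17, 12, 9, 2] end={s21,s8} rej; 4/4 deletions ∈↓L.
'w5aw': run [20, 16, 10, 3, 1] end={s8} ∉↓L; 4/4 single-dels accept.
4 words, ⪯-incomp.

min(Σ*\↓L) = [aa, a5, 2225, w5aw].


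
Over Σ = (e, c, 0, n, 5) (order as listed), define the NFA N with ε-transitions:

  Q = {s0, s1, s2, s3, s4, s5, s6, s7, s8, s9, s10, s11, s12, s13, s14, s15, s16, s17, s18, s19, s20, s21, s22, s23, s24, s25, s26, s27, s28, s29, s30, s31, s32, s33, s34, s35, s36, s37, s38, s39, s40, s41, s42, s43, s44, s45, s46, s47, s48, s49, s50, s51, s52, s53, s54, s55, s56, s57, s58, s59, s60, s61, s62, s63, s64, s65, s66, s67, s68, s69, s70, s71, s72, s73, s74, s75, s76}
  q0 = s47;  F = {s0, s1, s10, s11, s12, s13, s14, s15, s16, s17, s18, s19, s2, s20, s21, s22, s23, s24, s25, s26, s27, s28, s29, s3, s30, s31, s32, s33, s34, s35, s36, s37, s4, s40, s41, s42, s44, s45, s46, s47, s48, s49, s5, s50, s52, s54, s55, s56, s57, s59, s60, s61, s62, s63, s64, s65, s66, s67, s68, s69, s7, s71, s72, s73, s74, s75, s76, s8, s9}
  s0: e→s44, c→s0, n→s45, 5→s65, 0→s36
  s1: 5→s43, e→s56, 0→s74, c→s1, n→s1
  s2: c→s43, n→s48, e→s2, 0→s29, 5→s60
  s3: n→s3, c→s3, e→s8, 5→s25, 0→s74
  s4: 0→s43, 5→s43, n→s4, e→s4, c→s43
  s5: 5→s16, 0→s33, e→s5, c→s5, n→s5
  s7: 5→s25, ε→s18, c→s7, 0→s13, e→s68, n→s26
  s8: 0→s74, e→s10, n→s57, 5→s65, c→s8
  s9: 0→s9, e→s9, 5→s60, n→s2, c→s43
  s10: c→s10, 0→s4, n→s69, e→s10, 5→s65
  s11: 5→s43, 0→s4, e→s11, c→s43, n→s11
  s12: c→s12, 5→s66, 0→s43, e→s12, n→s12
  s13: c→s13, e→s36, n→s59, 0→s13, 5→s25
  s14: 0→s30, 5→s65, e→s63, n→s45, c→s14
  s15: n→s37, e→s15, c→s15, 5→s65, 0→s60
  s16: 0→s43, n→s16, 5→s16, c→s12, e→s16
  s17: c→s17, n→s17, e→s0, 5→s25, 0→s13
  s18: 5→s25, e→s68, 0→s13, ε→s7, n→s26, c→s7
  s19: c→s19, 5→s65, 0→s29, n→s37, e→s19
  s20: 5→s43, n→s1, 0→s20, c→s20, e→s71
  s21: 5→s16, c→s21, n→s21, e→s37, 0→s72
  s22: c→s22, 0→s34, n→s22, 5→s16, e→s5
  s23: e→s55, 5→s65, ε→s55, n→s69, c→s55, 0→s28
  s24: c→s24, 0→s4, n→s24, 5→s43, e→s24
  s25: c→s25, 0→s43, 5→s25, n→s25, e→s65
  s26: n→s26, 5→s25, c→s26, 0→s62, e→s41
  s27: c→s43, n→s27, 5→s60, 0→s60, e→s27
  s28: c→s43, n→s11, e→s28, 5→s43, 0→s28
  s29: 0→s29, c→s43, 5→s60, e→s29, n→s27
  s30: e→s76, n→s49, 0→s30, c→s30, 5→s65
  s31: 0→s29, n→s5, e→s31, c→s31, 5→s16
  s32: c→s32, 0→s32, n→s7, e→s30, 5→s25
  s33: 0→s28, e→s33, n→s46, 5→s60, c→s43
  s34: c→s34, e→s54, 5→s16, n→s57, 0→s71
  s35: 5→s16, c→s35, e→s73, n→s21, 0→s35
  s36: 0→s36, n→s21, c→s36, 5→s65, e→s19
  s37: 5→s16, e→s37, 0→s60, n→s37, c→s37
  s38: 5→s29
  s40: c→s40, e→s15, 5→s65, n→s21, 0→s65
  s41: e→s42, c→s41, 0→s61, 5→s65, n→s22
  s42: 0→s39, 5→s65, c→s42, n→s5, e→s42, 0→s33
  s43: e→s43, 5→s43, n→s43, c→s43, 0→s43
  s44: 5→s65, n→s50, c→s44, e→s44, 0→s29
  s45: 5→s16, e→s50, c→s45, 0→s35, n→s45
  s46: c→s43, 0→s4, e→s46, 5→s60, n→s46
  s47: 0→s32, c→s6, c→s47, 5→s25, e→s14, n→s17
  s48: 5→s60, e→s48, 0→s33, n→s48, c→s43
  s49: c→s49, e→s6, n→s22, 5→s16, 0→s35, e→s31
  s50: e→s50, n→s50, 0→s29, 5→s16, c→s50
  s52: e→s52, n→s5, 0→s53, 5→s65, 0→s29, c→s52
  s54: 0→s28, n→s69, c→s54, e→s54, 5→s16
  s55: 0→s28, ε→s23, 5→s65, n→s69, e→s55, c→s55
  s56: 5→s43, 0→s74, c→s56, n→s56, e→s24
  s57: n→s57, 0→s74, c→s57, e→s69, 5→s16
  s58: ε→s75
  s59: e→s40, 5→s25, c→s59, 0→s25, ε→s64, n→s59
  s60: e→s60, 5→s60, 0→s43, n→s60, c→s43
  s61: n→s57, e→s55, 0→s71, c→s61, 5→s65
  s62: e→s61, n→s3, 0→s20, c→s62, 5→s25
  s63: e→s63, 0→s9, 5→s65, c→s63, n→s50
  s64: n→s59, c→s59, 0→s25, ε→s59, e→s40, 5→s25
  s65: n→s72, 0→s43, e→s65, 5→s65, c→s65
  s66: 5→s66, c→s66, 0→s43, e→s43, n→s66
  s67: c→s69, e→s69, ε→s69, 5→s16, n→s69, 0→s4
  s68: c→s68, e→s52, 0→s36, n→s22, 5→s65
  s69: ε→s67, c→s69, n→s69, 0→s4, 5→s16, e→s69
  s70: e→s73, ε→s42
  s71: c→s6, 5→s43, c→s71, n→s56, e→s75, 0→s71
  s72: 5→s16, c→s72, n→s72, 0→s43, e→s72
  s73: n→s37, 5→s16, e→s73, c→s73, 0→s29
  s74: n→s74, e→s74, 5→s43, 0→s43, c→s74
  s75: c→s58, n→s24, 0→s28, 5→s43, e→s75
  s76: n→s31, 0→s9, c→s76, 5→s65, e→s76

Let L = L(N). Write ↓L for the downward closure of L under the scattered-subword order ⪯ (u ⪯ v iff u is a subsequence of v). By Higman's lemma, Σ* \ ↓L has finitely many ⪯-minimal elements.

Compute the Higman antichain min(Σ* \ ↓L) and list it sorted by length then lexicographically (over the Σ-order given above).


|Q|=77, |F|=69, |δ|=367 (10 ε).
min D↑ (66 st, q0=0, F={12}): 0:e→1,c→0,0→2,n→3,5→4 1:e→5,c→1,0→6,n→7,5→8 2:e→6,c→2,0→2,n→9,5→4 3:e→10,c→3,0→11,n→3,5→4 4:e→8,c→4,0→12,n→4,5→4 5:e→5,c→5,0→13,n→14,5→8 6:e→15,c→6,0→6,n→16,5→8 7:e→14,c→7,0→17,n→7,5→18 8:e→8,c→8,0→12,n→19,5→8 9:e→20,c→9,0→11,n→21,5→4 10:e→22,c→10,0→23,n→7,5→8 11:e→23,c→11,0→11,n→24,5→4 12:e→12,c→12,0→12,n→12,5→12 13:e→13,c→12,0→13,n→25,5→26 14:e→14,c→14,0→27,n→14,5→18 15:e→15,c→15,0→13,n→28,5→8 16:e→28,c→16,0→17,n→29,5→18 17:e→30,c→17,0→17,n→31,5→18 18:e→18,c→32,0→12,n→18,5→18 19:e→19,c→19,0→12,n→19,5→18 20:e→33,c→20,0→23,n→29,5→8 21:e→34,c→21,0→35,n→21,5→4 22:e→22,c→22,0→27,n→14,5→8 23:e→36,c→23,0→23,n→31,5→8 24:e→37,c→24,0→4,n→24,5→4 25:e→25,c→12,0→27,n→38,5→26 26:e→26,c→12,0→12,n→26,5→26 27:e→27,c→12,0→27,n→39,5→26 28:e→28,c→28,0→27,n→40,5→18 29:e→40,c→29,0→41,n→29,5→18 30:e→30,c→30,0→27,n→42,5→18 31:e→42,c→31,0→19,n→31,5→18 32:e→32,c→32,0→12,n→32,5→43 33:e→33,c→33,0→27,n→40,5→8 34:e→44,c→34,0→45,n→29,5→8 35:e→45,c→35,0→46,n→47,5→4 36:e→36,c→36,0→27,n→42,5→8 37:e→48,c→37,0→8,n→31,5→8 38:e→38,c→12,0→49,n→38,5→26 39:e→39,c→12,0→26,n→39,5→26 40:e→40,c→40,0→49,n→40,5→18 41:e→50,c→41,0→51,n→52,5→18 42:e→42,c→42,0→26,n→42,5→18 43:e→12,c→43,0→12,n→43,5→43 44:e→44,c→44,0→49,n→40,5→8 45:e→53,c→45,0→51,n→52,5→8 46:e→51,c→46,0→46,n→54,5→12 47:e→55,c→47,0→56,n→47,5→4 48:e→48,c→48,0→26,n→42,5→8 49:e→49,c→12,0→57,n→58,5→26 50:e→50,c→50,0→57,n→59,5→18 51:e→60,c→51,0→51,n→61,5→12 52:e→59,c→52,0→56,n→52,5→18 53:e→53,c→53,0→57,n→59,5→8 54:e→61,c→54,0→56,n→54,5→12 55:e→62,c→55,0→56,n→52,5→8 56:e→56,c→56,0→12,n→56,5→12 57:e→57,c→12,0→57,n→63,5→12 58:e→58,c→12,0→64,n→58,5→26 59:e→59,c→59,0→64,n→59,5→18 60:e→60,c→60,0→57,n→65,5→12 61:e→65,c→61,0→56,n→61,5→12 62:e→62,c→62,0→64,n→59,5→8 63:e→63,c→12,0→64,n→63,5→12 64:e→64,c→12,0→12,n→64,5→12 65:e→65,c→65,0→64,n→65,5→12 [Hopcroft].
'50': |S_i|=[74, 8, 1] end={s43} ∉↓L; 2/2 deletions ∈↓L.
'ee0c': run [74, 60, 42, 14, 1] end={s43} rej; 4/4 del acc.
'n0n00': N↓-sim [74, 67, 49, 28, 10, 1] end={s43} ∉↓L; 5/5 single-dels accept.
'en5c5e': |S_i|=[74, 60, 37, 5, 3, 2, 1] end={s43} rej; 6/6 del acc.
'0nn005': run [74, 66, 62, 48, 35, 13, 1] end={s43} rej; 6/6 single-dels accept.
5 words, ⪯-incomp.

A = [50, ee0c, n0n00, en5c5e, 0nn005].


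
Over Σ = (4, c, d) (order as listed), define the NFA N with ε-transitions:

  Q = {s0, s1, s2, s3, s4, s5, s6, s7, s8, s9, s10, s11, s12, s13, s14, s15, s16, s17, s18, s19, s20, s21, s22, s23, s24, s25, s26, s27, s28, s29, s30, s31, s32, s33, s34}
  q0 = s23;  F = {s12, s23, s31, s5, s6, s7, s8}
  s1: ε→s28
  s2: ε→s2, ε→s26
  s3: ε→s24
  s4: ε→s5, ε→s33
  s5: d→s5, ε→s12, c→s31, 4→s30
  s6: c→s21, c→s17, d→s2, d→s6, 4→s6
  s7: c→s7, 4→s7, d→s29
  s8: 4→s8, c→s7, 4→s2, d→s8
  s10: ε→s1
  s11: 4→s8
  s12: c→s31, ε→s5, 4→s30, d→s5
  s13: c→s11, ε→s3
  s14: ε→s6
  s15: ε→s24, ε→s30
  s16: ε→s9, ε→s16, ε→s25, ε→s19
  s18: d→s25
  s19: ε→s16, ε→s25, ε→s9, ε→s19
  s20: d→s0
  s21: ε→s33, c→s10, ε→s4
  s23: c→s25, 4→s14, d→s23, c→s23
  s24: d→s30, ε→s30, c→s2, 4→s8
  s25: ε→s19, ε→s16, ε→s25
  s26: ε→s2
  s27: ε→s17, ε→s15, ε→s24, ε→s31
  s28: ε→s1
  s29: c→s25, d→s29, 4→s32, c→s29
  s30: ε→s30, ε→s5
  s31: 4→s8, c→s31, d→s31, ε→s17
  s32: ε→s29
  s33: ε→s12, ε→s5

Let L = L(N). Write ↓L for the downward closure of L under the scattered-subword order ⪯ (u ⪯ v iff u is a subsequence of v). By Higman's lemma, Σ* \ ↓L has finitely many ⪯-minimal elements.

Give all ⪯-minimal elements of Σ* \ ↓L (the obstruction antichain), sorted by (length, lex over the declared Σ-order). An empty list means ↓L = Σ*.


|Q|=35, |F|=7, |δ|=76 (39 ε).
min D↑ (7 st, q0=0, F={6}): 0:4→1,c→0,d→0 1:4→1,c→2,d→1 2:4→2,c→3,d→2 3:4→4,c→3,d→3 4:4→4,c→5,d→4 5:4→5,c→5,d→6 6:4→6,c→6,d→6 [Hopcroft].
'4cc4cd': run [24, 23, 21, 15, 10, 7, 6] end={s16,s19,s25,s29,s32,s9} — reject; 6/6 del acc.
1 obstructions.

min(Σ*\↓L) = [4cc4cd].


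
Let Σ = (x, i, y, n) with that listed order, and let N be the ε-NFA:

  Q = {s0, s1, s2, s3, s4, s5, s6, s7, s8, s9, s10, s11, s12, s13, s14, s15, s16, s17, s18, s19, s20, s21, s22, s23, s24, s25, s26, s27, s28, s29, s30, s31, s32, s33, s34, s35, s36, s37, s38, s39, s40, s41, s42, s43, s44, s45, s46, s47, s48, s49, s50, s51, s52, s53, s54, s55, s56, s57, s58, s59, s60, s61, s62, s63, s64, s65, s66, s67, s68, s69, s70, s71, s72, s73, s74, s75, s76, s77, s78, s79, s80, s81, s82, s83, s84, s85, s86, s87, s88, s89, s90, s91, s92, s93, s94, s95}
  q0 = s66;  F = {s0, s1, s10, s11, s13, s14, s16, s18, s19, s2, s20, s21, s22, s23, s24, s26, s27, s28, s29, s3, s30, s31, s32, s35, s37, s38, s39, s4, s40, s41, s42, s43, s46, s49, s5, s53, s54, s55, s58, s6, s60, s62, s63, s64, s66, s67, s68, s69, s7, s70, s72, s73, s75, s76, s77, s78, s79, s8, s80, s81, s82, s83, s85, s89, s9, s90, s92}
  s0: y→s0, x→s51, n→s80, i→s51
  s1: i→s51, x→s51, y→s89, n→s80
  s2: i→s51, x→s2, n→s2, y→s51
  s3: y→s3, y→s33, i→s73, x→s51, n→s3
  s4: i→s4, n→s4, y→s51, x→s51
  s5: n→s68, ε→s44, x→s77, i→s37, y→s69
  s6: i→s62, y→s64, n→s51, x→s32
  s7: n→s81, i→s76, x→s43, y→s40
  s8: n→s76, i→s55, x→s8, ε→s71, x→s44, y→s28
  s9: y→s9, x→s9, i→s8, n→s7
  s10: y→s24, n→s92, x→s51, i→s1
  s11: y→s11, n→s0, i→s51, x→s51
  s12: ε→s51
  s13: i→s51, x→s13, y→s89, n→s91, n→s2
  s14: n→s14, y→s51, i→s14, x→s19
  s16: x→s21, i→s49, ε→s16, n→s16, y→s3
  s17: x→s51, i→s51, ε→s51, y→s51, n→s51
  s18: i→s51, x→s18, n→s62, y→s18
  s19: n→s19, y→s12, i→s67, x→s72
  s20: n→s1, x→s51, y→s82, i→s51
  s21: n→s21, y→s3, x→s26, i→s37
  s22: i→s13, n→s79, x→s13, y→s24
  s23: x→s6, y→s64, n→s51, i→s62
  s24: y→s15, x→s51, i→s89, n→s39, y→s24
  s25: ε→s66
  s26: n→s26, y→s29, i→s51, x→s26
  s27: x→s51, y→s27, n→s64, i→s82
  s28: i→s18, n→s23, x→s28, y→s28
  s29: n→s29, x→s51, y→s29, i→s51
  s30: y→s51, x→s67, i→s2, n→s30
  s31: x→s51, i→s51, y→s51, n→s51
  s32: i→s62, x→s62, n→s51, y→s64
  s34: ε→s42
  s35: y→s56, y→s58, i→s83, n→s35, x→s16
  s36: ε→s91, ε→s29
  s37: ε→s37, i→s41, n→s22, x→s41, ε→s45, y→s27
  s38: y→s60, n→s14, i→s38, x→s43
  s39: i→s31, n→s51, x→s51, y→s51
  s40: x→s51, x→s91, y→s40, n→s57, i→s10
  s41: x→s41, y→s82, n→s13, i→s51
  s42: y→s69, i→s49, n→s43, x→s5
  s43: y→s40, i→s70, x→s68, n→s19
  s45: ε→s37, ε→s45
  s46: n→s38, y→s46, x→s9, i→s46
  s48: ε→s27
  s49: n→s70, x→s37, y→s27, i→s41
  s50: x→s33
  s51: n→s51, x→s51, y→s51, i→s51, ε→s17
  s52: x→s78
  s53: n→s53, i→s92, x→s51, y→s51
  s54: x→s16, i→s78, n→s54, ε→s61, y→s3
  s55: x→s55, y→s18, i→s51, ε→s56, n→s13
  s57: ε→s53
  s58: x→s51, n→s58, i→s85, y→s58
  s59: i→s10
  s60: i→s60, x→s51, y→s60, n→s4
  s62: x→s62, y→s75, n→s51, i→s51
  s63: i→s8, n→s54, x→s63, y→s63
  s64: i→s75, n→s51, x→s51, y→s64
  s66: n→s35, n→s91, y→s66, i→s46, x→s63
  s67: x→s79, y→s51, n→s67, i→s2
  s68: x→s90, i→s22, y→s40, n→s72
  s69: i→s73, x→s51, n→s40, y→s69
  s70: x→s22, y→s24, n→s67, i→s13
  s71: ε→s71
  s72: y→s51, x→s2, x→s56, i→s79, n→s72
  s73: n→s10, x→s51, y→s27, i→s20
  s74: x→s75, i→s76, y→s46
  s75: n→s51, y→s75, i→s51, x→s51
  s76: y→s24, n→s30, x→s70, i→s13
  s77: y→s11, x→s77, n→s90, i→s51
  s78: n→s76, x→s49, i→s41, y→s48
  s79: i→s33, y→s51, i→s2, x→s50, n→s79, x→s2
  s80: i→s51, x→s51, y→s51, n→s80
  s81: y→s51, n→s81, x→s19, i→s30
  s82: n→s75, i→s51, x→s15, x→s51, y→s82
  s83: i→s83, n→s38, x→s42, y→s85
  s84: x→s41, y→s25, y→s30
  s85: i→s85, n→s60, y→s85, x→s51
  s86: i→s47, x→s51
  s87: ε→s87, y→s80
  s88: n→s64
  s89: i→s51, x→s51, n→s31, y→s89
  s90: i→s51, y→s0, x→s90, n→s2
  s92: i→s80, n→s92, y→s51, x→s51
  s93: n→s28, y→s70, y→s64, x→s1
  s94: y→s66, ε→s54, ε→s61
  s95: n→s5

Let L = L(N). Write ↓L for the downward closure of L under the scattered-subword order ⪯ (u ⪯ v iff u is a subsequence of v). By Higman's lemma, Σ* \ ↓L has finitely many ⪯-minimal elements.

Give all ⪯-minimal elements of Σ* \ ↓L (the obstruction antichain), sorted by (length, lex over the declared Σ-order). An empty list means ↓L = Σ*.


|Q|=96, |F|=67, |δ|=328 (22 ε).
min D↑ (68 st, q0=0, F={24}): 0:x→1,i→2,y→0,n→3 1:x→1,i→4,y→1,n→5 2:x→6,i→2,y→2,n→7 3:x→8,i→9,y→10,n→3 4:x→4,i→11,y→12,n→13 5:x→8,i→14,y→15,n→5 6:x→6,i→4,y→6,n→16 7:x→17,i→7,y→18,n→19 8:x→20,i→21,y→15,n→8 9:x→22,i→9,y→23,n→7 10:x→24,i→23,y→10,n→10 11:x→11,i→24,y→25,n→26 12:x→12,i→25,y→12,n→27 13:x→28,i→26,y→29,n→30 14:x→21,i→31,y→32,n→13 15:x→24,i→33,y→15,n→15 16:x→17,i→13,y→34,n→35 17:x→36,i→28,y→34,n→37 18:x→24,i→18,y→18,n→38 19:x→37,i→19,y→24,n→19 20:x→39,i→40,y→15,n→20 21:x→40,i→31,y→32,n→28 22:x→41,i→21,y→42,n→17 23:x→24,i→23,y→23,n→18 24:x→24,i→24,y→24,n→24 25:x→25,i→24,y→25,n→43 26:x→26,i→24,y→44,n→45 27:x→46,i→43,y→47,n→24 28:x→48,i→26,y→29,n→49 29:x→24,i→44,y→29,n→50 30:x→49,i→45,y→24,n→30 31:x→31,i→24,y→51,n→26 32:x→24,i→51,y→32,n→47 33:x→24,i→52,y→32,n→53 34:x→24,i→53,y→34,n→54 35:x→37,i→30,y→24,n→35 36:x→55,i→48,y→34,n→56 37:x→56,i→49,y→24,n→37 38:x→24,i→38,y→24,n→38 39:x→39,i→24,y→57,n→39 40:x→31,i→31,y→32,n→48 41:x→58,i→40,y→42,n→36 42:x→24,i→33,y→42,n→34 43:x→43,i→24,y→59,n→24 44:x→24,i→24,y→44,n→60 45:x→45,i→24,y→24,n→45 46:x→61,i→43,y→47,n→24 47:x→24,i→59,y→47,n→24 48:x→26,i→26,y→29,n→62 49:x→62,i→45,y→24,n→49 50:x→24,i→60,y→24,n→24 51:x→24,i→24,y→51,n→59 52:x→24,i→24,y→51,n→63 53:x→24,i→63,y→29,n→64 54:x→24,i→64,y→24,n→54 55:x→55,i→24,y→65,n→45 56:x→45,i→62,y→24,n→56 57:x→24,i→24,y→57,n→57 58:x→58,i→24,y→66,n→55 59:x→24,i→24,y→59,n→24 60:x→24,i→24,y→24,n→24 61:x→43,i→43,y→47,n→24 62:x→45,i→45,y→24,n→62 63:x→24,i→24,y→44,n→67 64:x→24,i→67,y→24,n→64 65:x→24,i→24,y→65,n→67 66:x→24,i→24,y→66,n→65 67:x→24,i→24,y→24,n→67.
'nyx': |S_i|=[81, 72, 34, 4] end={s15,s17,s51,s91} ∉↓L; 3/3 single-dels accept.
'xiii': run [81, 71, 45, 19, 2] end={s17,s51} ∉↓L; 4/4 del acc.
'inny': |S_i|=[81, 70, 45, 22, 3] end={s12,s17,s51} ∉↓L; 4/4 deletions ∈↓L.
'xiynn': run [81, 71, 45, 18, 10, 2] end={s17,s51} ∉↓L; 5/5 single-dels accept.
'nxxxi': run [81, 72, 55, 46, 22, 2] end={s17,s51} ∉↓L; 5/5 deletions ∈↓L.
5 obstructions.

Antichain: [nyx, xiii, inny, xiynn, nxxxi].


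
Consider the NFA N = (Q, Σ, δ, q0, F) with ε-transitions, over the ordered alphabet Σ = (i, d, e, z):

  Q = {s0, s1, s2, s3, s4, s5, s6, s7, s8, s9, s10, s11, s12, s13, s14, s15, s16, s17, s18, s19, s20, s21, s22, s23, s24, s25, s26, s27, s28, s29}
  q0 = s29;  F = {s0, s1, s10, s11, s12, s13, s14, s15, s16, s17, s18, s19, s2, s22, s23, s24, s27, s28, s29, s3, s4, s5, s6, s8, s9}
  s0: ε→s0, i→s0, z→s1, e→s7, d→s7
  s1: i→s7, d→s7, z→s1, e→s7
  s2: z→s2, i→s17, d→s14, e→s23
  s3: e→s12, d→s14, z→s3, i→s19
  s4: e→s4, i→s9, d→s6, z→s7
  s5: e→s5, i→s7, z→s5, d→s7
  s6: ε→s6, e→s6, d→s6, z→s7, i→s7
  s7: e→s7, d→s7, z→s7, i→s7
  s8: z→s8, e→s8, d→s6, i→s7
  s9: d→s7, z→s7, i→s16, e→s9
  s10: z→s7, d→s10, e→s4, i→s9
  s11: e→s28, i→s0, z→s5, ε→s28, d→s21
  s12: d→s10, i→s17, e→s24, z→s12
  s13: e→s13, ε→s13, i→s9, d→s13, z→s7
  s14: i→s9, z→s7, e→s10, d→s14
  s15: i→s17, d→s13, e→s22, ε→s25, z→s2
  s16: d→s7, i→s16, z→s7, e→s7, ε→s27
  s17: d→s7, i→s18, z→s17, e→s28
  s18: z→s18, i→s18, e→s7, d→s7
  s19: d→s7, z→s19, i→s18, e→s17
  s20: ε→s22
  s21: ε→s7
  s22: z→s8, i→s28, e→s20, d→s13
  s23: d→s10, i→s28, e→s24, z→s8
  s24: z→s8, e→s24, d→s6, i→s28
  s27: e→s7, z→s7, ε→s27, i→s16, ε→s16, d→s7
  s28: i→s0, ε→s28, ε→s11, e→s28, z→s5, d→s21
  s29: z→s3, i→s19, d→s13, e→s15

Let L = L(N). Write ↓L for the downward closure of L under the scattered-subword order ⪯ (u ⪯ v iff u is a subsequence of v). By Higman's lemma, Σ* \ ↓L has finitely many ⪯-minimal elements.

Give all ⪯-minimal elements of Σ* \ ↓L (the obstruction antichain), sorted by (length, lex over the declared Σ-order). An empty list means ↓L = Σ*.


min(Σ*\↓L) = [id, dz, iie, eezi, zeedi].

|Q|=30, |F|=25, |δ|=116 (12 ε).
min D↑ (24 st, q0=0, F={6}): 0:i→1,d→2,e→3,z→4 1:i→5,d→6,e→7,z→1 2:i→8,d→2,e→2,z→6 3:i→7,d→2,e→9,z→10 4:i→1,d→11,e→12,z→4 5:i→5,d→6,e→6,z→5 6:i→6,d→6,e→6,z→6 7:i→5,d→6,e→13,z→7 8:i→14,d→6,e→8,z→6 9:i→13,d→2,e→9,z→15 10:i→7,d→11,e→16,z→10 11:i→8,d→11,e→17,z→6 12:i→7,d→17,e→18,z→12 13:i→19,d→6,e→13,z→20 14:i→14,d→6,e→6,z→6 15:i→6,d→21,e→15,z→15 16:i→13,d→17,e→18,z→15 17:i→8,d→17,e→22,z→6 18:i→13,d→21,e→18,z→15 19:i→19,d→6,e→6,z→23 20:i→6,d→6,e→20,z→20 21:i→6,d→21,e→21,z→6 22:i→8,d→21,e→22,z→6 23:i→6,d→6,e→6,z→23 (ε-aug+det+¬).
'id': |S_i|=[29, 13, 2] end={s21,s7} rej; 2/2 del acc.
'dz': N↓-sim [29, 10, 1] end={s7} ∉↓L; 2/2 single-dels accept.
'iie': N↓-sim [29, 13, 6, 1] end={s7} — reject; 3/3 single-dels accept.
'eezi': run [29, 26, 19, 5, 1] end={s7} ∉↓L; 4/4 del acc.
'zeedi': run [29, 23, 19, 14, 3, 1] end={s7} ∉↓L; 5/5 del acc.
5 words, ⪯-incomp.


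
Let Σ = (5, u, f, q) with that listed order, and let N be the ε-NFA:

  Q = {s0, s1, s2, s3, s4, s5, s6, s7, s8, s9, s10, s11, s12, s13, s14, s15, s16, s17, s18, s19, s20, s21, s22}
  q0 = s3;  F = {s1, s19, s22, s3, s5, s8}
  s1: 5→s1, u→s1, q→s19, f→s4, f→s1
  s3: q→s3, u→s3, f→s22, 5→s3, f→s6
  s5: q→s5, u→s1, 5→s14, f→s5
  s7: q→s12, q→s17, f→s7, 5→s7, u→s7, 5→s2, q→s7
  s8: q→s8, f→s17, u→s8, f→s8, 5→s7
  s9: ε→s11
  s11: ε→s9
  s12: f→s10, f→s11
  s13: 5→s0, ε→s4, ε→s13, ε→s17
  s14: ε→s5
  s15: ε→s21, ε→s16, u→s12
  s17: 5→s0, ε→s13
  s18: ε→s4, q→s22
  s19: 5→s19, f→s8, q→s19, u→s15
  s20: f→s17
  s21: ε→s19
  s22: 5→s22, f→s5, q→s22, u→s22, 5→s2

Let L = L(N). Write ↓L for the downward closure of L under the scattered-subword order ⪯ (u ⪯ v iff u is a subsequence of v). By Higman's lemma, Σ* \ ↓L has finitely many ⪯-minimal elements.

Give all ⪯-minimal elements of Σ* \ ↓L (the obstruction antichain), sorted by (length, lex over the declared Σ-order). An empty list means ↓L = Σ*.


|Q|=23, |F|=6, |δ|=53 (11 ε).
min D↑ (7 st, q0=0, F={6}): 0:5→0,u→0,f→1,q→0 1:5→1,u→1,f→2,q→1 2:5→2,u→3,f→2,q→2 3:5→3,u→3,f→3,q→4 4:5→4,u→4,f→5,q→4 5:5→6,u→5,f→5,q→5 6:5→6,u→6,f→6,q→6 (ε-aug+det+¬).
'ffuqf5': N↓-sim [21, 20, 18, 16, 15, 11, 10] end={s0,s10,s11,s12,s13,s17,s2,s4,s7,s9} ∉↓L; 6/6 deletions ∈↓L.
1 words, ⪯-incomp.

min(Σ*\↓L) = [ffuqf5].


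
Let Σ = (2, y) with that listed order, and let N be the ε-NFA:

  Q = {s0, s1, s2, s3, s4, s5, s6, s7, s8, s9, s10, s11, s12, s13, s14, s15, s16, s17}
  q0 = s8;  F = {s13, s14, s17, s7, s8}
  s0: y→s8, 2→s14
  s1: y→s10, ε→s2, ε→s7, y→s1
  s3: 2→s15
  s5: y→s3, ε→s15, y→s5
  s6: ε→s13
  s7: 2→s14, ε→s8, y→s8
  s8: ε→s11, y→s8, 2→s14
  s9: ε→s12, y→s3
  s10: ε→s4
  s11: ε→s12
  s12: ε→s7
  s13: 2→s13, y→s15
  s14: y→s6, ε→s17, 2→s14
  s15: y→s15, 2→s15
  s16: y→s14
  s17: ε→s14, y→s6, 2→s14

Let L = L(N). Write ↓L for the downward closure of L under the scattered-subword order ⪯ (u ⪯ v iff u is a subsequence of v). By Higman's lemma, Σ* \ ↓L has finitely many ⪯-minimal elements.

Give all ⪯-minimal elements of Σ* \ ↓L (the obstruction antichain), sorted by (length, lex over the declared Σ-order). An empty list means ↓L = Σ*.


min(Σ*\↓L) = [2yy].

|Q|=18, |F|=5, |δ|=33 (12 ε).
min D↑ (4 st, q0=0, F={3}): 0:2→1,y→0 1:2→1,y→2 2:2→2,y→3 3:2→3,y→3 (ε-aug+det+¬).
'2yy': N↓-sim [9, 5, 3, 1] end={s15} rej; 3/3 del acc.
1 words, ⪯-incomp.


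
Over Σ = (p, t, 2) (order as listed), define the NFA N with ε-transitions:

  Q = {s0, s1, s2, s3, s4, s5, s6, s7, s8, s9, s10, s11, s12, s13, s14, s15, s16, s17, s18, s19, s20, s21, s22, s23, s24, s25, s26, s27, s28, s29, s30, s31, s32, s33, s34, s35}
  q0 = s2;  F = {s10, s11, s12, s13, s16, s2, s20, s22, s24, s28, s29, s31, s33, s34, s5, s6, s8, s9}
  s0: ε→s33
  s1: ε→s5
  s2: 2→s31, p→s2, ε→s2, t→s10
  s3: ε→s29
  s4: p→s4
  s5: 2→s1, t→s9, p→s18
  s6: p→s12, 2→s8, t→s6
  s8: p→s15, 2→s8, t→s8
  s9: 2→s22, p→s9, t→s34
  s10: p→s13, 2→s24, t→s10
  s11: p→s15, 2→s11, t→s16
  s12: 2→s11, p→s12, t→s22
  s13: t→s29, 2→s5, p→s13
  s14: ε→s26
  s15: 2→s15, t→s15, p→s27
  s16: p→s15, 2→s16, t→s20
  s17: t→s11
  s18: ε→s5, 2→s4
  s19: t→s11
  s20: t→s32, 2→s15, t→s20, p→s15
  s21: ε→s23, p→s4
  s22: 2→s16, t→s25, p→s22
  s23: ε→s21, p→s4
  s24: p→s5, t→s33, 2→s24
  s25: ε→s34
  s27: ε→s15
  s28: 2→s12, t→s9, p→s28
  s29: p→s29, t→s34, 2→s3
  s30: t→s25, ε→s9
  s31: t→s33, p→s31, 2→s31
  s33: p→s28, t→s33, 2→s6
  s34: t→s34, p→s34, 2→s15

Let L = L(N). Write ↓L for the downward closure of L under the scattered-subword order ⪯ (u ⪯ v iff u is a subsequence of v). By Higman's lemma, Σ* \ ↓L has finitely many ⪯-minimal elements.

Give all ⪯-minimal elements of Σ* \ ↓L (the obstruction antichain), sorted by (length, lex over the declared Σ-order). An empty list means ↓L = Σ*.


A = [tptt2, 2t22p].

|Q|=36, |F|=18, |δ|=76 (11 ε).
min D↑ (19 st, q0=0, F={14}): 0:p→0,t→1,2→2 1:p→3,t→1,2→4 2:p→2,t→5,2→2 3:p→3,t→6,2→7 4:p→7,t→5,2→4 5:p→8,t→5,2→9 6:p→6,t→10,2→6 7:p→7,t→11,2→7 8:p→8,t→11,2→12 9:p→12,t→9,2→13 10:p→10,t→10,2→14 11:p→11,t→10,2→15 12:p→12,t→15,2→16 13:p→14,t→13,2→13 14:p→14,t→14,2→14 15:p→15,t→10,2→17 16:p→14,t→17,2→16 17:p→14,t→18,2→17 18:p→14,t→18,2→14.
'tptt2': run [26, 24, 19, 11, 6, 2] end={s15,s27} rej; 5/5 single-dels accept.
'2t22p': |S_i|=[26, 23, 15, 12, 7, 2] end={s15,s27} ∉↓L; 5/5 deletions ∈↓L.
2 minimals (antichain).


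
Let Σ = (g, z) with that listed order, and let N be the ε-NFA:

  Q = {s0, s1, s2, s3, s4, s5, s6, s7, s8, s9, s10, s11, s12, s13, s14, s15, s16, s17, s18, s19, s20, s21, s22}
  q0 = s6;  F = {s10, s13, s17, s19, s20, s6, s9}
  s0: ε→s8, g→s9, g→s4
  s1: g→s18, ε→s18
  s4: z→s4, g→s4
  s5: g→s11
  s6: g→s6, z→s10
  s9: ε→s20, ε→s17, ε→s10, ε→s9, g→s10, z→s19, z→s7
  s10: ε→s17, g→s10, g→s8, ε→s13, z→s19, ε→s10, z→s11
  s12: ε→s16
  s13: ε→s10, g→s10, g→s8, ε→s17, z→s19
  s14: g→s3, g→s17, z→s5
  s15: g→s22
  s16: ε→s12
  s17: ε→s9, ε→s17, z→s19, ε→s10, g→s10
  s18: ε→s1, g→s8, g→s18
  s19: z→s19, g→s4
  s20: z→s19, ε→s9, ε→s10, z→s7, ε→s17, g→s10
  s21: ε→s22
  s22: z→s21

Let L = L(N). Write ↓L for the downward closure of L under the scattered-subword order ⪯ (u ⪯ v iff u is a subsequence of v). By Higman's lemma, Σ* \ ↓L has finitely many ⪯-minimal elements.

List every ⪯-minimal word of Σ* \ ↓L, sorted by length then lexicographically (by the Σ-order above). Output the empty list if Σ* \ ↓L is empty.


|Q|=23, |F|=7, |δ|=53 (21 ε).
min D↑ (4 st, q0=0, F={3}): 0:g→0,z→1 1:g→1,z→2 2:g→3,z→2 3:g→3,z→3.
'zzg': run [11, 10, 4, 1] end={s4} rej; 3/3 deletions ∈↓L.
1 minimals (antichain).

A = [zzg].


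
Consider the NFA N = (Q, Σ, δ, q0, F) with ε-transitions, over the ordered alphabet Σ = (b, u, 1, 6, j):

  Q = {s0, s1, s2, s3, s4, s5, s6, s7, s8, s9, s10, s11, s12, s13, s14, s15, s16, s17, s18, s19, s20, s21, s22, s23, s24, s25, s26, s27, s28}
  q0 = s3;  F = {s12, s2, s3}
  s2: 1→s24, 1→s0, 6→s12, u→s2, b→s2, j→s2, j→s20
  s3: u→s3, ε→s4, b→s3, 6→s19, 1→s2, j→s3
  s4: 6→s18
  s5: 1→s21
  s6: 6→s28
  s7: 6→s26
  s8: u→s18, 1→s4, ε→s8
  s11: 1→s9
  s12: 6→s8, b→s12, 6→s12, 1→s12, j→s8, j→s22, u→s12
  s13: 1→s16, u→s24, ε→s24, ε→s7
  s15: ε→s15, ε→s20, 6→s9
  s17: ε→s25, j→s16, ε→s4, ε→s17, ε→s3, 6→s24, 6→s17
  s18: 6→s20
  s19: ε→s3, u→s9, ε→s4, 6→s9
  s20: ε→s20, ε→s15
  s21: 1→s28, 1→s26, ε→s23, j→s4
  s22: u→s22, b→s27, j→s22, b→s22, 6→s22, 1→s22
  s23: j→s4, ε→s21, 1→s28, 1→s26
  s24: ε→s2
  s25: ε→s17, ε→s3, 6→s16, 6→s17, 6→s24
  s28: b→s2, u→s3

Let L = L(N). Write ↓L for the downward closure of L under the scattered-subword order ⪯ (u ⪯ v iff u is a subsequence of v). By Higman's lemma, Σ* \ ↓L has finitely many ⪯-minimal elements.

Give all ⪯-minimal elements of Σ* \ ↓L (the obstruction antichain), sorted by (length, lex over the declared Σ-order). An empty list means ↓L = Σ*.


|Q|=29, |F|=3, |δ|=71 (19 ε).
min D↑ (4 st, q0=0, F={3}): 0:b→0,u→0,1→1,6→0,j→0 1:b→1,u→1,1→1,6→2,j→1 2:b→2,u→2,1→2,6→2,j→3 3:b→3,u→3,1→3,6→3,j→3.
'16j': N↓-sim [14, 12, 9, 8] end={s15,s18,s20,s22,s27,s4,s8,s9} — reject; 3/3 del acc.
1 words, ⪯-incomp.

A = [16j].
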